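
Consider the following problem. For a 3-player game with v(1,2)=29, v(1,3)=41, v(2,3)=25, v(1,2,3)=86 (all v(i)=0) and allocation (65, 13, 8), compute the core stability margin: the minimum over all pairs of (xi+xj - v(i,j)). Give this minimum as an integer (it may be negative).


Step 1: Slack for coalition (1,2): x1+x2 - v12 = 78 - 29 = 49
Step 2: Slack for coalition (1,3): x1+x3 - v13 = 73 - 41 = 32
Step 3: Slack for coalition (2,3): x2+x3 - v23 = 21 - 25 = -4
Step 4: Minimum slack = min(49, 32, -4) = -4, attained by (2,3); coalition (2,3) can block (slack < 0), so the allocation is not in the core

-4


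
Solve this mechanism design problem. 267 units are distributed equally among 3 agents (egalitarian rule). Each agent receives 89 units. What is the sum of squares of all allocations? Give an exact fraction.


Step 1: Each agent's share = 267/3 = 89
Step 2: Square of each share = (89)^2 = 7921
Step 3: Sum of squares = 3 * 7921 = 23763

23763


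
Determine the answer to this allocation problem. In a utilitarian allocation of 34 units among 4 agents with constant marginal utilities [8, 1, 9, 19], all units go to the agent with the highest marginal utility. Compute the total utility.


Step 1: The marginal utilities are [8, 1, 9, 19]
Step 2: The highest marginal utility is 19
Step 3: All 34 units go to that agent
Step 4: Total utility = 19 * 34 = 646

646


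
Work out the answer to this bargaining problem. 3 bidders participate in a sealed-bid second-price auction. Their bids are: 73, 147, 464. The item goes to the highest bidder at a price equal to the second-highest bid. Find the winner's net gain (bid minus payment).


Step 1: Sort bids in descending order: 464, 147, 73
Step 2: The winning bid is the highest: 464
Step 3: The payment equals the second-highest bid: 147
Step 4: Surplus = winner's bid - payment = 464 - 147 = 317

317


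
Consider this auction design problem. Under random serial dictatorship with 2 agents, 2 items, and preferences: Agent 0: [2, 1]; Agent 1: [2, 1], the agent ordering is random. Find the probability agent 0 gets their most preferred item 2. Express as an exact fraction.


Step 1: Agent 0 wants item 2
Step 2: There are 2 possible orderings of agents
Step 3: In 1 orderings, agent 0 gets item 2
Step 4: Probability = 1/2

1/2


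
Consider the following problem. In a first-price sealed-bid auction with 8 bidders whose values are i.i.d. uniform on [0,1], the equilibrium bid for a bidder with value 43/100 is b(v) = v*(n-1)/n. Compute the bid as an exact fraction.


Step 1: The symmetric BNE bidding function is b(v) = v * (n-1) / n
Step 2: Substitute v = 43/100 and n = 8
Step 3: b = 43/100 * 7/8
Step 4: b = 301/800

301/800


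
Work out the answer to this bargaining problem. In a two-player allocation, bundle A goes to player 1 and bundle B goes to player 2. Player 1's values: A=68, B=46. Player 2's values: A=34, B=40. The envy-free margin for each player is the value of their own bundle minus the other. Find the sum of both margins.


Step 1: Player 1's margin = v1(A) - v1(B) = 68 - 46 = 22
Step 2: Player 2's margin = v2(B) - v2(A) = 40 - 34 = 6
Step 3: Total margin = 22 + 6 = 28

28


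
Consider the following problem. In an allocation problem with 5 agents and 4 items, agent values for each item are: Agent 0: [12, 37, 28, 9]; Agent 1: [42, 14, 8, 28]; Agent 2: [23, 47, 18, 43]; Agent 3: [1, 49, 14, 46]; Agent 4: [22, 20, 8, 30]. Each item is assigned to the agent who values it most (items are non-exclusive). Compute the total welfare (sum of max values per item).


Step 1: For each item, find the maximum value among all agents.
Step 2: Item 0 -> Agent 1 (value 42)
Step 3: Item 1 -> Agent 3 (value 49)
Step 4: Item 2 -> Agent 0 (value 28)
Step 5: Item 3 -> Agent 3 (value 46)
Step 6: Total welfare = 42 + 49 + 28 + 46 = 165

165


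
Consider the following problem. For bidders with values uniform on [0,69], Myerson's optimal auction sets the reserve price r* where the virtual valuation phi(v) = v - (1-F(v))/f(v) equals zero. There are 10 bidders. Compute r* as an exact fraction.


Step 1: For U[0,69], F(v) = v/69 and f(v) = 1/69
Step 2: phi(v) = v - (1 - v/69)/(1/69) = v - (69 - v) = 2v - 69
Step 3: Set phi(r*) = 0: 2r* - 69 = 0
Step 4: r* = 69/2 (the number of bidders n = 10 does not enter)

69/2


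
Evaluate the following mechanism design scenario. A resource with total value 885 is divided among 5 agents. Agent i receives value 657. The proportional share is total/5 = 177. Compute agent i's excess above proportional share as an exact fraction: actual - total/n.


Step 1: Proportional share = 885/5 = 177
Step 2: Agent's actual allocation = 657
Step 3: Excess = 657 - 177 = 480

480


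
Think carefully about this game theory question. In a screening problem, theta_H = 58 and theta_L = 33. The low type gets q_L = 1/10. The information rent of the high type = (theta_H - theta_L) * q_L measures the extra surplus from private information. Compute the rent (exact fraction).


Step 1: theta_H - theta_L = 58 - 33 = 25
Step 2: Information rent = (theta_H - theta_L) * q_L
Step 3: = 25 * 1/10
Step 4: = 5/2

5/2


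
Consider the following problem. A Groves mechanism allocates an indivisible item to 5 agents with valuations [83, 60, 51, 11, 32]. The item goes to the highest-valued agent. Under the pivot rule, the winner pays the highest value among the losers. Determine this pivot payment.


Step 1: The efficient winner is agent 0 with value 83
Step 2: Other agents' values: [60, 51, 11, 32]
Step 3: Pivot payment = max(others) = 60
Step 4: The winner pays 60

60


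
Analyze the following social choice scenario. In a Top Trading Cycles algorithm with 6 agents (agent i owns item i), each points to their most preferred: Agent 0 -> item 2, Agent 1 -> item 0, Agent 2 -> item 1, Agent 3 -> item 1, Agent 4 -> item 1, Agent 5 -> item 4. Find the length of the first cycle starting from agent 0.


Step 1: Trace the pointer graph from agent 0: 0 -> 2 -> 1 -> 0
Step 2: A cycle is detected when we revisit agent 0
Step 3: The cycle is: 0 -> 2 -> 1 -> 0
Step 4: Cycle length = 3

3


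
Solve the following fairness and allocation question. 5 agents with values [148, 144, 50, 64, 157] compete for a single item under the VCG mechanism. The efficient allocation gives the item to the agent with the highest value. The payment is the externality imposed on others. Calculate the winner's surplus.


Step 1: The winner is the agent with the highest value: agent 4 with value 157
Step 2: Values of other agents: [148, 144, 50, 64]
Step 3: VCG payment = max of others' values = 148
Step 4: Surplus = 157 - 148 = 9

9


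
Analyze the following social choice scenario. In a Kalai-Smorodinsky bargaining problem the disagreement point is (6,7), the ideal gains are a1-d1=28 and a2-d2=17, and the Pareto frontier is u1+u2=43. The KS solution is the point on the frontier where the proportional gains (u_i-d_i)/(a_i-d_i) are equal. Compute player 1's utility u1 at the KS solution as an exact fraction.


Step 1: At the KS point, (u1-d1)/r1 = (u2-d2)/r2 = t and u1+u2 = 43
Step 2: u1 = d1 + r1*t and u2 = d2 + r2*t, so (d1 + r1*t) + (d2 + r2*t) = 43
Step 3: t = (43 - 6 - 7)/(28 + 17) = 30/45 = 2/3
Step 4: u1 = d1 + r1*t = 6 + 28 * 2/3 = 74/3
Step 5: (Check: u2 = d2 + r2*t = 55/3; u1+u2 = 74/3 + 55/3 = 43, on the frontier.)

74/3


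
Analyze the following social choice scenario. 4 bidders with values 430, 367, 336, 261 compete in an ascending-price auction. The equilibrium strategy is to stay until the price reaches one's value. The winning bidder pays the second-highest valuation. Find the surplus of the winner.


Step 1: Identify the highest value: 430
Step 2: Identify the second-highest value: 367
Step 3: The final price = second-highest value = 367
Step 4: Surplus = 430 - 367 = 63

63


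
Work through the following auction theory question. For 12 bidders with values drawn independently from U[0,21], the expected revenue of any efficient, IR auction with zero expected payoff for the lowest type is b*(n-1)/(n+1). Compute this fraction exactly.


Step 1: By Revenue Equivalence, expected revenue = b*(n-1)/(n+1)
Step 2: Substituting n = 12, b = 21
Step 3: Revenue = 21*(12-1)/(12+1) = 21*11/13
Step 4: Revenue = 231/13

231/13


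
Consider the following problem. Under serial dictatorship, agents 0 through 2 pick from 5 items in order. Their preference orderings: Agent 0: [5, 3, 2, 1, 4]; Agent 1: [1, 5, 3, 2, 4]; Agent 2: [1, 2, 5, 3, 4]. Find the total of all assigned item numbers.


Step 1: Agent 0 picks item 5
Step 2: Agent 1 picks item 1
Step 3: Agent 2 picks item 2
Step 4: Sum = 5 + 1 + 2 = 8

8


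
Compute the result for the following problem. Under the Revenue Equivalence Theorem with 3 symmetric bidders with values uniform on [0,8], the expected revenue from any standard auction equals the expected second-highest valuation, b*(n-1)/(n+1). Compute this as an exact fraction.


Step 1: By Revenue Equivalence, expected revenue = b*(n-1)/(n+1)
Step 2: Substituting n = 3, b = 8
Step 3: Revenue = 8*(3-1)/(3+1) = 8*2/4
Step 4: Revenue = 16/4 = 4

4


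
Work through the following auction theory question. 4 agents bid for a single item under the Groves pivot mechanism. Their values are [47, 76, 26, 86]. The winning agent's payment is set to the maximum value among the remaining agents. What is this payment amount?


Step 1: The efficient winner is agent 3 with value 86
Step 2: Other agents' values: [47, 76, 26]
Step 3: Pivot payment = max(others) = 76
Step 4: The winner pays 76

76


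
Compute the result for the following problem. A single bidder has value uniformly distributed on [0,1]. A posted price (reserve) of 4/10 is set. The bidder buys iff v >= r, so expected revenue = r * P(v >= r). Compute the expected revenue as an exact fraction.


Step 1: Posted price r = 2/5, value support [0,1]
Step 2: P(v >= r) = (1 - 2/5)/1 = 3/5
Step 3: Expected revenue = r * P(v >= r) = 2/5 * 3/5
Step 4: Revenue = 6/25

6/25


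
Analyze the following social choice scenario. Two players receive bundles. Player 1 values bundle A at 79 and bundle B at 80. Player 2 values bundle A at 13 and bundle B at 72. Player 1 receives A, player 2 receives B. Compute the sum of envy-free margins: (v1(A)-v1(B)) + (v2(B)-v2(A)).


Step 1: Player 1's margin = v1(A) - v1(B) = 79 - 80 = -1
Step 2: Player 2's margin = v2(B) - v2(A) = 72 - 13 = 59
Step 3: Total margin = -1 + 59 = 58

58


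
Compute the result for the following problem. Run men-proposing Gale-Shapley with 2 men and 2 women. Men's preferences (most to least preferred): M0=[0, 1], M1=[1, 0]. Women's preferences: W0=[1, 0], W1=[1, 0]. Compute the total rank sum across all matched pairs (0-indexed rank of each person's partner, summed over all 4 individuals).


Step 1: Run Gale-Shapley (men propose, women hold best offer):
  M0 proposes to W0; she accepts
  M1 proposes to W1; she accepts
Step 2: Final matching: W0-M0, W1-M1
Step 3: 0-indexed ranks (man's rank of his match, then woman's): 0 + 1 + 0 + 0
Step 4: Total rank sum = 1

1


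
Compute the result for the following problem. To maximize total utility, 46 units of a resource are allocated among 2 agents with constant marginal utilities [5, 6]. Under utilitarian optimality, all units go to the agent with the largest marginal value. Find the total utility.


Step 1: The marginal utilities are [5, 6]
Step 2: The highest marginal utility is 6
Step 3: All 46 units go to that agent
Step 4: Total utility = 6 * 46 = 276

276


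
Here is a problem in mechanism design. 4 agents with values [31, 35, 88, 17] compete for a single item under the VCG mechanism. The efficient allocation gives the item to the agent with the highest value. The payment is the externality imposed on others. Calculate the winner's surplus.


Step 1: The winner is the agent with the highest value: agent 2 with value 88
Step 2: Values of other agents: [31, 35, 17]
Step 3: VCG payment = max of others' values = 35
Step 4: Surplus = 88 - 35 = 53

53


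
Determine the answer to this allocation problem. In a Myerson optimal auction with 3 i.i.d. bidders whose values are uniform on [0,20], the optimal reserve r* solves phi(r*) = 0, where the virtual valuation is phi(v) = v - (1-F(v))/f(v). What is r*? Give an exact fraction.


Step 1: For U[0,20], F(v) = v/20 and f(v) = 1/20
Step 2: phi(v) = v - (1 - v/20)/(1/20) = v - (20 - v) = 2v - 20
Step 3: Set phi(r*) = 0: 2r* - 20 = 0
Step 4: r* = 20/2 = 10 (the number of bidders n = 3 does not enter)

10


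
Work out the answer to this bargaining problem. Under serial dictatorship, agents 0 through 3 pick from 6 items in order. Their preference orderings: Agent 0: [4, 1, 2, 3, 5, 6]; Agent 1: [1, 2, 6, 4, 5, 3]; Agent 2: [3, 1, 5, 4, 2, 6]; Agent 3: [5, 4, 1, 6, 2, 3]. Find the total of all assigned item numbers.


Step 1: Agent 0 picks item 4
Step 2: Agent 1 picks item 1
Step 3: Agent 2 picks item 3
Step 4: Agent 3 picks item 5
Step 5: Sum = 4 + 1 + 3 + 5 = 13

13


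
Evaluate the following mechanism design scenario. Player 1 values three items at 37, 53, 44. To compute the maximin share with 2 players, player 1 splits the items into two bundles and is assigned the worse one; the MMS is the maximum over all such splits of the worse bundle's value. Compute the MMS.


Step 1: Item values = 37, 53, 44
Step 2: Enumerate all 2-bundle partitions and take the smaller bundle:
  Partition 1: {37} vs {53,44} -> bundles 37, 97; min = 37
  Partition 2: {53} vs {37,44} -> bundles 53, 81; min = 53
  Partition 3: {44} vs {37,53} -> bundles 44, 90; min = 44
Step 3: MMS = max(37, 53, 44) = 53

53


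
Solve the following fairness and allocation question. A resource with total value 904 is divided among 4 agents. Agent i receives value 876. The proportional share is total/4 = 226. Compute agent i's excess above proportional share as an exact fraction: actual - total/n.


Step 1: Proportional share = 904/4 = 226
Step 2: Agent's actual allocation = 876
Step 3: Excess = 876 - 226 = 650

650


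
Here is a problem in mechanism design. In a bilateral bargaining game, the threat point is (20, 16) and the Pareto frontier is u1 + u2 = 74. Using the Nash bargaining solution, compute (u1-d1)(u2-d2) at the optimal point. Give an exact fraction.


Step 1: The Nash solution splits surplus symmetrically above the disagreement point
Step 2: u1 = (total + d1 - d2)/2 = (74 + 20 - 16)/2 = 39
Step 3: u2 = (total - d1 + d2)/2 = (74 - 20 + 16)/2 = 35
Step 4: Nash product = (39 - 20) * (35 - 16)
Step 5: = 19 * 19 = 361

361


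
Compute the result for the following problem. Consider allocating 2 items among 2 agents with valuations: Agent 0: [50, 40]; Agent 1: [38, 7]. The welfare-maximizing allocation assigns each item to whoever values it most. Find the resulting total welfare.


Step 1: For each item, find the maximum value among all agents.
Step 2: Item 0 -> Agent 0 (value 50)
Step 3: Item 1 -> Agent 0 (value 40)
Step 4: Total welfare = 50 + 40 = 90

90


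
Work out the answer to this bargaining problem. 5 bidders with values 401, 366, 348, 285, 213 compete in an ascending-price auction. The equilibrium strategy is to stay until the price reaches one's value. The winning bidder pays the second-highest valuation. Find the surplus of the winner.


Step 1: Identify the highest value: 401
Step 2: Identify the second-highest value: 366
Step 3: The final price = second-highest value = 366
Step 4: Surplus = 401 - 366 = 35

35


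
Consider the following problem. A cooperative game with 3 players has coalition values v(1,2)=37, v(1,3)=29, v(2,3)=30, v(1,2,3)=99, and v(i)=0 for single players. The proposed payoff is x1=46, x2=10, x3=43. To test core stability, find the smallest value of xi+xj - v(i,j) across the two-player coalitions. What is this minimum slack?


Step 1: Slack for coalition (1,2): x1+x2 - v12 = 56 - 37 = 19
Step 2: Slack for coalition (1,3): x1+x3 - v13 = 89 - 29 = 60
Step 3: Slack for coalition (2,3): x2+x3 - v23 = 53 - 30 = 23
Step 4: Minimum slack = min(19, 60, 23) = 19, attained by (1,2); no pair can gain by deviating, so the allocation is in the core

19


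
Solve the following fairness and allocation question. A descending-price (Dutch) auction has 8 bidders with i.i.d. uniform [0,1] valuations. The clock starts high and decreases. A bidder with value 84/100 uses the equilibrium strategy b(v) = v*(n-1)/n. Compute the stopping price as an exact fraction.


Step 1: Dutch auctions are strategically equivalent to first-price auctions
Step 2: The equilibrium bid is b(v) = v*(n-1)/n
Step 3: b = 21/25 * 7/8
Step 4: b = 147/200

147/200


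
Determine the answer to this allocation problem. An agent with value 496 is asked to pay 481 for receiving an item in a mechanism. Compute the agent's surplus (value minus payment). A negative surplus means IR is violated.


Step 1: Surplus = value - payment = 496 - 481 = 15
Step 2: IR is satisfied (surplus >= 0)

15


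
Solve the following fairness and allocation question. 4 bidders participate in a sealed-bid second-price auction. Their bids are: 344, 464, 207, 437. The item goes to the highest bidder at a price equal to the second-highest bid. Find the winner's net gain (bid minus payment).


Step 1: Sort bids in descending order: 464, 437, 344, 207
Step 2: The winning bid is the highest: 464
Step 3: The payment equals the second-highest bid: 437
Step 4: Surplus = winner's bid - payment = 464 - 437 = 27

27


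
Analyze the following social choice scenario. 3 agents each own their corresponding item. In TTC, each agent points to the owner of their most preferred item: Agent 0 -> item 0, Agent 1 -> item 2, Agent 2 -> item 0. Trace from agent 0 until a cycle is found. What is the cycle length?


Step 1: Trace the pointer graph from agent 0: 0 -> 0
Step 2: A cycle is detected when we revisit agent 0
Step 3: The cycle is: 0 -> 0
Step 4: Cycle length = 1

1


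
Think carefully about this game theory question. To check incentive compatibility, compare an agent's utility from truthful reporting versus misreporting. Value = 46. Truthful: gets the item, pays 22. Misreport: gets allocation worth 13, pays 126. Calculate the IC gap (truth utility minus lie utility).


Step 1: U(truth) = value - payment = 46 - 22 = 24
Step 2: U(lie) = allocation - payment = 13 - 126 = -113
Step 3: IC gap = 24 - (-113) = 137

137


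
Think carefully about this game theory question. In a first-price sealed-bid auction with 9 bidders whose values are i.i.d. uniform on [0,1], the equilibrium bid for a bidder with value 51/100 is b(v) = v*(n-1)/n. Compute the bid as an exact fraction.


Step 1: The symmetric BNE bidding function is b(v) = v * (n-1) / n
Step 2: Substitute v = 51/100 and n = 9
Step 3: b = 51/100 * 8/9
Step 4: b = 34/75

34/75


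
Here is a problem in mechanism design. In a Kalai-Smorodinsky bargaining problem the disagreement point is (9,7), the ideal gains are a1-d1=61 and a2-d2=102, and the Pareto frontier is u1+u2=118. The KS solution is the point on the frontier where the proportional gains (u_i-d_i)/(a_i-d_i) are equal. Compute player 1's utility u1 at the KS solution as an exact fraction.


Step 1: At the KS point, (u1-d1)/r1 = (u2-d2)/r2 = t and u1+u2 = 118
Step 2: u1 = d1 + r1*t and u2 = d2 + r2*t, so (d1 + r1*t) + (d2 + r2*t) = 118
Step 3: t = (118 - 9 - 7)/(61 + 102) = 102/163
Step 4: u1 = d1 + r1*t = 9 + 61 * 102/163 = 7689/163
Step 5: (Check: u2 = d2 + r2*t = 11545/163; u1+u2 = 7689/163 + 11545/163 = 118, on the frontier.)

7689/163


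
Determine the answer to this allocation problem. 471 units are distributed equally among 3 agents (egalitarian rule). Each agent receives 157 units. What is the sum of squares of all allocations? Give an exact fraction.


Step 1: Each agent's share = 471/3 = 157
Step 2: Square of each share = (157)^2 = 24649
Step 3: Sum of squares = 3 * 24649 = 73947

73947


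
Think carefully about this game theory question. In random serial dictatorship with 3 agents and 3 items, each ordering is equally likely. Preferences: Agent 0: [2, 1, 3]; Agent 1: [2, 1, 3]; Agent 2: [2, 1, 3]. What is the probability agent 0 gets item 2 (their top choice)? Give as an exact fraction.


Step 1: Agent 0 wants item 2
Step 2: There are 6 possible orderings of agents
Step 3: In 2 orderings, agent 0 gets item 2
Step 4: Probability = 2/6 = 1/3

1/3


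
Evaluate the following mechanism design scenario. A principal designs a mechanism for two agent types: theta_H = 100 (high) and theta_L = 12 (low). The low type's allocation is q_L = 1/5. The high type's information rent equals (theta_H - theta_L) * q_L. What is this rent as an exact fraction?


Step 1: theta_H - theta_L = 100 - 12 = 88
Step 2: Information rent = (theta_H - theta_L) * q_L
Step 3: = 88 * 1/5
Step 4: = 88/5

88/5


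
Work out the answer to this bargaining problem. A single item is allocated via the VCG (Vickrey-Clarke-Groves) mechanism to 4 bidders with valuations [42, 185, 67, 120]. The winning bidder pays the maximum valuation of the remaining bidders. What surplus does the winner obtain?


Step 1: The winner is the agent with the highest value: agent 1 with value 185
Step 2: Values of other agents: [42, 67, 120]
Step 3: VCG payment = max of others' values = 120
Step 4: Surplus = 185 - 120 = 65

65


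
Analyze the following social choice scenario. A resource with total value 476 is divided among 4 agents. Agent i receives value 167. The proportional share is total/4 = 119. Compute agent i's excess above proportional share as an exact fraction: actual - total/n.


Step 1: Proportional share = 476/4 = 119
Step 2: Agent's actual allocation = 167
Step 3: Excess = 167 - 119 = 48

48


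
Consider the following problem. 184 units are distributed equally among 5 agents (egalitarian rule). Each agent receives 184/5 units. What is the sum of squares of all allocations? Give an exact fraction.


Step 1: Each agent's share = 184/5
Step 2: Square of each share = (184/5)^2 = 33856/25
Step 3: Sum of squares = 5 * 33856/25 = 33856/5

33856/5


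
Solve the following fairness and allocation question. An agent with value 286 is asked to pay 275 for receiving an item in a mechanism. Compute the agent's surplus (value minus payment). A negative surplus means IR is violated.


Step 1: Surplus = value - payment = 286 - 275 = 11
Step 2: IR is satisfied (surplus >= 0)

11


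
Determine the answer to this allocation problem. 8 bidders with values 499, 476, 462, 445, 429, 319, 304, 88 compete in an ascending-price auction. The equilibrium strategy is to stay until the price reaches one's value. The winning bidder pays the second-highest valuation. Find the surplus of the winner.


Step 1: Identify the highest value: 499
Step 2: Identify the second-highest value: 476
Step 3: The final price = second-highest value = 476
Step 4: Surplus = 499 - 476 = 23

23


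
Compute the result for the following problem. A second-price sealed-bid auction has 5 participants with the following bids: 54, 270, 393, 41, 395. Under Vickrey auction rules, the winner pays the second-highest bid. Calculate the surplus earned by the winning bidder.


Step 1: Sort bids in descending order: 395, 393, 270, 54, 41
Step 2: The winning bid is the highest: 395
Step 3: The payment equals the second-highest bid: 393
Step 4: Surplus = winner's bid - payment = 395 - 393 = 2

2


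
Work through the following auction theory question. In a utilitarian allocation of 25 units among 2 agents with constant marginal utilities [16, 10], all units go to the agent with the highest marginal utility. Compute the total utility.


Step 1: The marginal utilities are [16, 10]
Step 2: The highest marginal utility is 16
Step 3: All 25 units go to that agent
Step 4: Total utility = 16 * 25 = 400

400


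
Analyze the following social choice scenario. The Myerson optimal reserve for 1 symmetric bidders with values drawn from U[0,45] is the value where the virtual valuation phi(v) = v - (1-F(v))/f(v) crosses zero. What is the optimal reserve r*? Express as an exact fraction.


Step 1: For U[0,45], F(v) = v/45 and f(v) = 1/45
Step 2: phi(v) = v - (1 - v/45)/(1/45) = v - (45 - v) = 2v - 45
Step 3: Set phi(r*) = 0: 2r* - 45 = 0
Step 4: r* = 45/2 (the number of bidders n = 1 does not enter)

45/2


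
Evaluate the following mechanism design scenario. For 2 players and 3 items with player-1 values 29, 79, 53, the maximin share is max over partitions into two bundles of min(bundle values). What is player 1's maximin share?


Step 1: Item values = 29, 79, 53
Step 2: Enumerate all 2-bundle partitions and take the smaller bundle:
  Partition 1: {29} vs {79,53} -> bundles 29, 132; min = 29
  Partition 2: {79} vs {29,53} -> bundles 79, 82; min = 79
  Partition 3: {53} vs {29,79} -> bundles 53, 108; min = 53
Step 3: MMS = max(29, 79, 53) = 79

79


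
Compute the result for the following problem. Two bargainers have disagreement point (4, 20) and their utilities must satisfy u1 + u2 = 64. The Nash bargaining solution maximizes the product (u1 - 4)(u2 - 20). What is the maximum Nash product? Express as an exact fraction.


Step 1: The Nash solution splits surplus symmetrically above the disagreement point
Step 2: u1 = (total + d1 - d2)/2 = (64 + 4 - 20)/2 = 24
Step 3: u2 = (total - d1 + d2)/2 = (64 - 4 + 20)/2 = 40
Step 4: Nash product = (24 - 4) * (40 - 20)
Step 5: = 20 * 20 = 400

400


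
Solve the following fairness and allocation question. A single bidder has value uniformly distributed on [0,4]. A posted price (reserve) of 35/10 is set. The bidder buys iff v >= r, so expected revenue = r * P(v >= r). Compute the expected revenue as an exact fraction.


Step 1: Posted price r = 7/2, value support [0,4]
Step 2: P(v >= r) = (4 - 7/2)/4 = 1/8
Step 3: Expected revenue = r * P(v >= r) = 7/2 * 1/8
Step 4: Revenue = 7/16

7/16


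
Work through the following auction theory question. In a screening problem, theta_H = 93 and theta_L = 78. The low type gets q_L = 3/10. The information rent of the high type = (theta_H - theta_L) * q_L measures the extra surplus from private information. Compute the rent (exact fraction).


Step 1: theta_H - theta_L = 93 - 78 = 15
Step 2: Information rent = (theta_H - theta_L) * q_L
Step 3: = 15 * 3/10
Step 4: = 9/2

9/2


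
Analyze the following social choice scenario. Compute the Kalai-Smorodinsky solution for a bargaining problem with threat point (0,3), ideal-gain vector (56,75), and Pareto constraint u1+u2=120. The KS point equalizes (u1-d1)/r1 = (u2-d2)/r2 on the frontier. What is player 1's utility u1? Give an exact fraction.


Step 1: At the KS point, (u1-d1)/r1 = (u2-d2)/r2 = t and u1+u2 = 120
Step 2: u1 = d1 + r1*t and u2 = d2 + r2*t, so (d1 + r1*t) + (d2 + r2*t) = 120
Step 3: t = (120 - 0 - 3)/(56 + 75) = 117/131
Step 4: u1 = d1 + r1*t = 0 + 56 * 117/131 = 6552/131
Step 5: (Check: u2 = d2 + r2*t = 9168/131; u1+u2 = 6552/131 + 9168/131 = 120, on the frontier.)

6552/131


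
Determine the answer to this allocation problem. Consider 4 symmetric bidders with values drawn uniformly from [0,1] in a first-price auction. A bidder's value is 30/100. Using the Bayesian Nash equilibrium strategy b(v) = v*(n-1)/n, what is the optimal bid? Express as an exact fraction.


Step 1: The symmetric BNE bidding function is b(v) = v * (n-1) / n
Step 2: Substitute v = 3/10 and n = 4
Step 3: b = 3/10 * 3/4
Step 4: b = 9/40

9/40


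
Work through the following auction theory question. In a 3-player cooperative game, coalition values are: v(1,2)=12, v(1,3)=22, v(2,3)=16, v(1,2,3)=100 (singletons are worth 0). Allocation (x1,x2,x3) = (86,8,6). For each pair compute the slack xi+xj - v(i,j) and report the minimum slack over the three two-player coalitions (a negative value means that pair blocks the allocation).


Step 1: Slack for coalition (1,2): x1+x2 - v12 = 94 - 12 = 82
Step 2: Slack for coalition (1,3): x1+x3 - v13 = 92 - 22 = 70
Step 3: Slack for coalition (2,3): x2+x3 - v23 = 14 - 16 = -2
Step 4: Minimum slack = min(82, 70, -2) = -2, attained by (2,3); coalition (2,3) can block (slack < 0), so the allocation is not in the core

-2


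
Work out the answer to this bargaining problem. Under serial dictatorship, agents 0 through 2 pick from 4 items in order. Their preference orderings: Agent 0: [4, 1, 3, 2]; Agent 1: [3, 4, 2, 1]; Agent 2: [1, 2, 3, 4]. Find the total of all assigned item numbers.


Step 1: Agent 0 picks item 4
Step 2: Agent 1 picks item 3
Step 3: Agent 2 picks item 1
Step 4: Sum = 4 + 3 + 1 = 8

8


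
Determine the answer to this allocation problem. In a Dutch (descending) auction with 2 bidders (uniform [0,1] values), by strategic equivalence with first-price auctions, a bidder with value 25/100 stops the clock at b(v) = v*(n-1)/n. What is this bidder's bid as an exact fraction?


Step 1: Dutch auctions are strategically equivalent to first-price auctions
Step 2: The equilibrium bid is b(v) = v*(n-1)/n
Step 3: b = 1/4 * 1/2
Step 4: b = 1/8

1/8


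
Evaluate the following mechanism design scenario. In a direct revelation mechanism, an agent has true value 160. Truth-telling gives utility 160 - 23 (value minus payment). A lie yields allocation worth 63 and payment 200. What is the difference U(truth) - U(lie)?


Step 1: U(truth) = value - payment = 160 - 23 = 137
Step 2: U(lie) = allocation - payment = 63 - 200 = -137
Step 3: IC gap = 137 - (-137) = 274

274


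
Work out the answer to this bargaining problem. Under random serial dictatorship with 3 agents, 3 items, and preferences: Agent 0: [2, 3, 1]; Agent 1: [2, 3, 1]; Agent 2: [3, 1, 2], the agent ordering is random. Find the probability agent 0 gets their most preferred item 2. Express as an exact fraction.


Step 1: Agent 0 wants item 2
Step 2: There are 6 possible orderings of agents
Step 3: In 3 orderings, agent 0 gets item 2
Step 4: Probability = 3/6 = 1/2

1/2


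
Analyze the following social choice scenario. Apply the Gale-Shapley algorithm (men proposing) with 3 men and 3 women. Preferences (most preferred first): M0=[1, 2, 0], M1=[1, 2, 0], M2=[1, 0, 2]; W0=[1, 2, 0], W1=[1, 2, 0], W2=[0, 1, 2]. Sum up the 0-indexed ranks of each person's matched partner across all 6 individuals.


Step 1: Run Gale-Shapley (men propose, women hold best offer):
  M0 proposes to W1; she accepts
  M1 proposes to W1; she switches from M0
  M2 proposes to W1; rejected
  M2 proposes to W0; she accepts
  M0 proposes to W2; she accepts
Step 2: Final matching: W0-M2, W1-M1, W2-M0
Step 3: 0-indexed ranks (man's rank of his match, then woman's): 1 + 1 + 0 + 0 + 1 + 0
Step 4: Total rank sum = 3

3


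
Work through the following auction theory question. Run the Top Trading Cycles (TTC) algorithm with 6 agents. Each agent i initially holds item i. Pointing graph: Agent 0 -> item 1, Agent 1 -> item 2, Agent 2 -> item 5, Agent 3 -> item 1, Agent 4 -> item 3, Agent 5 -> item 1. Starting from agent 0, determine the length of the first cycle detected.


Step 1: Trace the pointer graph from agent 0: 0 -> 1 -> 2 -> 5 -> 1
Step 2: A cycle is detected when we revisit agent 1
Step 3: The cycle is: 1 -> 2 -> 5 -> 1
Step 4: Cycle length = 3

3


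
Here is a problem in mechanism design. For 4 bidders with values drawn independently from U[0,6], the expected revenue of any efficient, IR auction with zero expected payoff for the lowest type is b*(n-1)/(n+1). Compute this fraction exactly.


Step 1: By Revenue Equivalence, expected revenue = b*(n-1)/(n+1)
Step 2: Substituting n = 4, b = 6
Step 3: Revenue = 6*(4-1)/(4+1) = 6*3/5
Step 4: Revenue = 18/5

18/5


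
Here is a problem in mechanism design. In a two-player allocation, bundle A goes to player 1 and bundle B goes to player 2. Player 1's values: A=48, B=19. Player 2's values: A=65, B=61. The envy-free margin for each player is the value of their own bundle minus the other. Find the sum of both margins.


Step 1: Player 1's margin = v1(A) - v1(B) = 48 - 19 = 29
Step 2: Player 2's margin = v2(B) - v2(A) = 61 - 65 = -4
Step 3: Total margin = 29 + -4 = 25

25


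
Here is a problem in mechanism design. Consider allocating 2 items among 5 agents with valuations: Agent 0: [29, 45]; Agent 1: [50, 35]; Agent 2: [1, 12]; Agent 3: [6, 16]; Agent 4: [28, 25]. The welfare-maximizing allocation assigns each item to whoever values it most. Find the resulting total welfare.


Step 1: For each item, find the maximum value among all agents.
Step 2: Item 0 -> Agent 1 (value 50)
Step 3: Item 1 -> Agent 0 (value 45)
Step 4: Total welfare = 50 + 45 = 95

95


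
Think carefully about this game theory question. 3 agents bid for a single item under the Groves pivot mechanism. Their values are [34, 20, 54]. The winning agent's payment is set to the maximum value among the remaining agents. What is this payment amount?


Step 1: The efficient winner is agent 2 with value 54
Step 2: Other agents' values: [34, 20]
Step 3: Pivot payment = max(others) = 34
Step 4: The winner pays 34

34


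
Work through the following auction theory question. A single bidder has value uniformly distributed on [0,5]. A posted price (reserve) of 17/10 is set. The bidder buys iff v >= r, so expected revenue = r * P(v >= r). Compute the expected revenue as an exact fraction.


Step 1: Posted price r = 17/10, value support [0,5]
Step 2: P(v >= r) = (5 - 17/10)/5 = 33/50
Step 3: Expected revenue = r * P(v >= r) = 17/10 * 33/50
Step 4: Revenue = 561/500

561/500


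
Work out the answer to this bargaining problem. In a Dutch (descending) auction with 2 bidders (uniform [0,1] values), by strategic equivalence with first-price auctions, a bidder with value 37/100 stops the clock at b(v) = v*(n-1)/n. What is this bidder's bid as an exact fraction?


Step 1: Dutch auctions are strategically equivalent to first-price auctions
Step 2: The equilibrium bid is b(v) = v*(n-1)/n
Step 3: b = 37/100 * 1/2
Step 4: b = 37/200

37/200


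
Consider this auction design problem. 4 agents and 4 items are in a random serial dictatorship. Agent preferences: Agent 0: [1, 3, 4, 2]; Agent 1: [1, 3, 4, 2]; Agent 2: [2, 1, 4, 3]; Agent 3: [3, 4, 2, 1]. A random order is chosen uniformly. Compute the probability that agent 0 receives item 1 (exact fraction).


Step 1: Agent 0 wants item 1
Step 2: There are 24 possible orderings of agents
Step 3: In 12 orderings, agent 0 gets item 1
Step 4: Probability = 12/24 = 1/2

1/2


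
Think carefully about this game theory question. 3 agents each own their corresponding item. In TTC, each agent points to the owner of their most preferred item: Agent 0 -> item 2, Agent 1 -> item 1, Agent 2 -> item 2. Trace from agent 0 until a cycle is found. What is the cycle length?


Step 1: Trace the pointer graph from agent 0: 0 -> 2 -> 2
Step 2: A cycle is detected when we revisit agent 2
Step 3: The cycle is: 2 -> 2
Step 4: Cycle length = 1

1


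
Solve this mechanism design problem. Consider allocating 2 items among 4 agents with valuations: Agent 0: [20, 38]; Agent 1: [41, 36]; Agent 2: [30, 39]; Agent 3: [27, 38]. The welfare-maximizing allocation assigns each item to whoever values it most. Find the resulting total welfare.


Step 1: For each item, find the maximum value among all agents.
Step 2: Item 0 -> Agent 1 (value 41)
Step 3: Item 1 -> Agent 2 (value 39)
Step 4: Total welfare = 41 + 39 = 80

80


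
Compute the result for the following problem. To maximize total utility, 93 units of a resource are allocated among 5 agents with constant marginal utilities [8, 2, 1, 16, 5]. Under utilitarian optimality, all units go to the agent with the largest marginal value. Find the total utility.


Step 1: The marginal utilities are [8, 2, 1, 16, 5]
Step 2: The highest marginal utility is 16
Step 3: All 93 units go to that agent
Step 4: Total utility = 16 * 93 = 1488

1488


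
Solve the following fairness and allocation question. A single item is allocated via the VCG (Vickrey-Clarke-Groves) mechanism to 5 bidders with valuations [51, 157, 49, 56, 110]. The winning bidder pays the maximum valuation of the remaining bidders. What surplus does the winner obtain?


Step 1: The winner is the agent with the highest value: agent 1 with value 157
Step 2: Values of other agents: [51, 49, 56, 110]
Step 3: VCG payment = max of others' values = 110
Step 4: Surplus = 157 - 110 = 47

47


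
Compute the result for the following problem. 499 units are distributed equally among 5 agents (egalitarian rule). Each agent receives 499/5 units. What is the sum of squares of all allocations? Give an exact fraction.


Step 1: Each agent's share = 499/5
Step 2: Square of each share = (499/5)^2 = 249001/25
Step 3: Sum of squares = 5 * 249001/25 = 249001/5

249001/5


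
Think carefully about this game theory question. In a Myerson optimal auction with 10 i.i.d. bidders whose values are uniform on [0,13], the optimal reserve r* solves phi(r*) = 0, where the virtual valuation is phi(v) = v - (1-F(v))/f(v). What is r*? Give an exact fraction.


Step 1: For U[0,13], F(v) = v/13 and f(v) = 1/13
Step 2: phi(v) = v - (1 - v/13)/(1/13) = v - (13 - v) = 2v - 13
Step 3: Set phi(r*) = 0: 2r* - 13 = 0
Step 4: r* = 13/2 (the number of bidders n = 10 does not enter)

13/2


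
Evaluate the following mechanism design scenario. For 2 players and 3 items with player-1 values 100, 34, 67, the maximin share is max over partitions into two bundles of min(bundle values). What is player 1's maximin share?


Step 1: Item values = 100, 34, 67
Step 2: Enumerate all 2-bundle partitions and take the smaller bundle:
  Partition 1: {100} vs {34,67} -> bundles 100, 101; min = 100
  Partition 2: {34} vs {100,67} -> bundles 34, 167; min = 34
  Partition 3: {67} vs {100,34} -> bundles 67, 134; min = 67
Step 3: MMS = max(100, 34, 67) = 100

100


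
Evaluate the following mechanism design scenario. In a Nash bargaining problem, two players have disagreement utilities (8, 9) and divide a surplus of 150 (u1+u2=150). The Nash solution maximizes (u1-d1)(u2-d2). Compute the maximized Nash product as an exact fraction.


Step 1: The Nash solution splits surplus symmetrically above the disagreement point
Step 2: u1 = (total + d1 - d2)/2 = (150 + 8 - 9)/2 = 149/2
Step 3: u2 = (total - d1 + d2)/2 = (150 - 8 + 9)/2 = 151/2
Step 4: Nash product = (149/2 - 8) * (151/2 - 9)
Step 5: = 133/2 * 133/2 = 17689/4

17689/4


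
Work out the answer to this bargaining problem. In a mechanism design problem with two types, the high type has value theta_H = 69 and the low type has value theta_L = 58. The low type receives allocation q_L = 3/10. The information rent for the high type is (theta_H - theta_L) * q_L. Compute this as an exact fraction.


Step 1: theta_H - theta_L = 69 - 58 = 11
Step 2: Information rent = (theta_H - theta_L) * q_L
Step 3: = 11 * 3/10
Step 4: = 33/10

33/10


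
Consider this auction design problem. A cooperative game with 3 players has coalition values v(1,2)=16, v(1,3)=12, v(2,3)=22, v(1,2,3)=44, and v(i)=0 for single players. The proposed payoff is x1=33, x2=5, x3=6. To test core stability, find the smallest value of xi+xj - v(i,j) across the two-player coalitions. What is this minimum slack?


Step 1: Slack for coalition (1,2): x1+x2 - v12 = 38 - 16 = 22
Step 2: Slack for coalition (1,3): x1+x3 - v13 = 39 - 12 = 27
Step 3: Slack for coalition (2,3): x2+x3 - v23 = 11 - 22 = -11
Step 4: Minimum slack = min(22, 27, -11) = -11, attained by (2,3); coalition (2,3) can block (slack < 0), so the allocation is not in the core

-11


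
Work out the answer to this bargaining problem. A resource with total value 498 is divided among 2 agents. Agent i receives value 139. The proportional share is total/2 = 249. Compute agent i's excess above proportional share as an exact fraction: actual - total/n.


Step 1: Proportional share = 498/2 = 249
Step 2: Agent's actual allocation = 139
Step 3: Excess = 139 - 249 = -110

-110


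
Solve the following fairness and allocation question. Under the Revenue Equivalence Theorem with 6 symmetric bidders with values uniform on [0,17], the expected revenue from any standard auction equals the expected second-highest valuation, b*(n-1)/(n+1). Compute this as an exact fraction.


Step 1: By Revenue Equivalence, expected revenue = b*(n-1)/(n+1)
Step 2: Substituting n = 6, b = 17
Step 3: Revenue = 17*(6-1)/(6+1) = 17*5/7
Step 4: Revenue = 85/7

85/7
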